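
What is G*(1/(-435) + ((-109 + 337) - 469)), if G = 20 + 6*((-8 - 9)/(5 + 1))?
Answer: -104836/145 ≈ -723.01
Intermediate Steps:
G = 3 (G = 20 + 6*(-17/6) = 20 - 17 = 3)
G*(1/(-435) + ((-109 + 337) - 469)) = 3*(1/(-435) + ((-109 + 337) - 469)) = 3*(-1/435 + (228 - 469)) = 3*(-1/435 - 241) = 3*(-104836/435) = -104836/145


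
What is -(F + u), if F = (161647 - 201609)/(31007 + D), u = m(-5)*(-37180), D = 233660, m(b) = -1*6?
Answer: -4541682646/20359 ≈ -2.2308e+5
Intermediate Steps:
m(b) = -6
u = 223080 (u = -6*(-37180) = 223080)
F = -3074/20359 (F = (161647 - 201609)/(31007 + 233660) = -39962/264667 = -39962*1/264667 = -3074/20359 ≈ -0.15099)
-(F + u) = -(-3074/20359 + 223080) = -1*4541682646/20359 = -4541682646/20359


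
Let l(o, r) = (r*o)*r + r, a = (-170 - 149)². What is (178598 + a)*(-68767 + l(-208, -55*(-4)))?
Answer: -2841647893173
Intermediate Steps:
a = 101761 (a = (-319)² = 101761)
l(o, r) = r + o*r² (l(o, r) = (o*r)*r + r = o*r² + r = r + o*r²)
(178598 + a)*(-68767 + l(-208, -55*(-4))) = (178598 + 101761)*(-68767 + (-55*(-4))*(1 - (-11440)*(-4))) = 280359*(-68767 + 220*(1 - 208*220)) = 280359*(-68767 + 220*(1 - 45760)) = 280359*(-68767 + 220*(-45759)) = 280359*(-68767 - 10066980) = 280359*(-10135747) = -2841647893173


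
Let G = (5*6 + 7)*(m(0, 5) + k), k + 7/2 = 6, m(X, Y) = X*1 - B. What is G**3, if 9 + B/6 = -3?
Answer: 167557540697/8 ≈ 2.0945e+10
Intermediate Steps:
B = -72 (B = -54 + 6*(-3) = -54 - 18 = -72)
m(X, Y) = 72 + X (m(X, Y) = X*1 - 1*(-72) = X + 72 = 72 + X)
k = 5/2 (k = -7/2 + 6 = 5/2 ≈ 2.5000)
G = 5513/2 (G = (5*6 + 7)*((72 + 0) + 5/2) = (30 + 7)*(72 + 5/2) = 37*(149/2) = 5513/2 ≈ 2756.5)
G**3 = (5513/2)**3 = 167557540697/8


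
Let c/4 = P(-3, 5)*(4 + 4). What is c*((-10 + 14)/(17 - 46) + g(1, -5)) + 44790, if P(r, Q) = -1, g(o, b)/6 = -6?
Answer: 1332446/29 ≈ 45946.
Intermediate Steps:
g(o, b) = -36 (g(o, b) = 6*(-6) = -36)
c = -32 (c = 4*(-(4 + 4)) = 4*(-1*8) = 4*(-8) = -32)
c*((-10 + 14)/(17 - 46) + g(1, -5)) + 44790 = -32*((-10 + 14)/(17 - 46) - 36) + 44790 = -32*(4/(-29) - 36) + 44790 = -32*(4*(-1/29) - 36) + 44790 = -32*(-4/29 - 36) + 44790 = -32*(-1048/29) + 44790 = 33536/29 + 44790 = 1332446/29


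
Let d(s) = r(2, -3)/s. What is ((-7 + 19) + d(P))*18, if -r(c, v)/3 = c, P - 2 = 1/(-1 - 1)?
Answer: 144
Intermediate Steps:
P = 3/2 (P = 2 + 1/(-1 - 1) = 2 + 1/(-2) = 2 - ½ = 3/2 ≈ 1.5000)
r(c, v) = -3*c
d(s) = -6/s (d(s) = (-3*2)/s = -6/s)
((-7 + 19) + d(P))*18 = ((-7 + 19) - 6/3/2)*18 = (12 - 6*⅔)*18 = (12 - 4)*18 = 8*18 = 144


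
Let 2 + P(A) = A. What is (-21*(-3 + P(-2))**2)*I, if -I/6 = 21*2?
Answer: 259308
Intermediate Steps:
P(A) = -2 + A
I = -252 (I = -126*2 = -6*42 = -252)
(-21*(-3 + P(-2))**2)*I = -21*(-3 + (-2 - 2))**2*(-252) = -21*(-3 - 4)**2*(-252) = -21*(-7)**2*(-252) = -21*49*(-252) = -1029*(-252) = 259308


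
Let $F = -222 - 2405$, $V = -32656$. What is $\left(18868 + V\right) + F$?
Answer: $-16415$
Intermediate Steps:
$F = -2627$
$\left(18868 + V\right) + F = \left(18868 - 32656\right) - 2627 = -13788 - 2627 = -16415$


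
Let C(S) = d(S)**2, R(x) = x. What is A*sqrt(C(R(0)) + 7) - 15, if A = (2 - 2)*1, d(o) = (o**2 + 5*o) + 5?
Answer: -15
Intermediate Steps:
d(o) = 5 + o**2 + 5*o
C(S) = (5 + S**2 + 5*S)**2
A = 0 (A = 0*1 = 0)
A*sqrt(C(R(0)) + 7) - 15 = 0*sqrt((5 + 0**2 + 5*0)**2 + 7) - 15 = 0*sqrt((5 + 0 + 0)**2 + 7) - 15 = 0*sqrt(5**2 + 7) - 15 = 0*sqrt(25 + 7) - 15 = 0*sqrt(32) - 15 = 0*(4*sqrt(2)) - 15 = 0 - 15 = -15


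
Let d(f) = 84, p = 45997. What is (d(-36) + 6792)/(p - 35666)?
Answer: 6876/10331 ≈ 0.66557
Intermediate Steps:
(d(-36) + 6792)/(p - 35666) = (84 + 6792)/(45997 - 35666) = 6876/10331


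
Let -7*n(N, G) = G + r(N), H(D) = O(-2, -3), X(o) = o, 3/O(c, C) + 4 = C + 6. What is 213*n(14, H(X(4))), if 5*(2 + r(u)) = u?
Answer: 2343/35 ≈ 66.943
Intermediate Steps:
r(u) = -2 + u/5
O(c, C) = 3/(2 + C) (O(c, C) = 3/(-4 + (C + 6)) = 3/(-4 + (6 + C)) = 3/(2 + C))
H(D) = -3 (H(D) = 3/(2 - 3) = 3/(-1) = 3*(-1) = -3)
n(N, G) = 2/7 - G/7 - N/35 (n(N, G) = -(G + (-2 + N/5))/7 = -(-2 + G + N/5)/7 = 2/7 - G/7 - N/35)
213*n(14, H(X(4))) = 213*(2/7 - ⅐*(-3) - 1/35*14) = 213*(2/7 + 3/7 - ⅖) = 213*(11/35) = 2343/35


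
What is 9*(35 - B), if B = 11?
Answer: 216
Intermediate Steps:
9*(35 - B) = 9*(35 - 1*11) = 9*(35 - 11) = 9*24 = 216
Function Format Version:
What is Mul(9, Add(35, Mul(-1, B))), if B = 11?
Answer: 216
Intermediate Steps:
Mul(9, Add(35, Mul(-1, B))) = Mul(9, Add(35, Mul(-1, 11))) = Mul(9, Add(35, -11)) = Mul(9, 24) = 216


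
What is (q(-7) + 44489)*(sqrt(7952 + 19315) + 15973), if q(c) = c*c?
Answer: 711405474 + 44538*sqrt(27267) ≈ 7.1876e+8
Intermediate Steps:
q(c) = c**2
(q(-7) + 44489)*(sqrt(7952 + 19315) + 15973) = ((-7)**2 + 44489)*(sqrt(7952 + 19315) + 15973) = (49 + 44489)*(sqrt(27267) + 15973) = 44538*(15973 + sqrt(27267)) = 711405474 + 44538*sqrt(27267)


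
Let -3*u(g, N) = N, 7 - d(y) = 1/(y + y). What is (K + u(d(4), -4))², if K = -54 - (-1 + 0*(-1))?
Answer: 24025/9 ≈ 2669.4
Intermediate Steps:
d(y) = 7 - 1/(2*y) (d(y) = 7 - 1/(y + y) = 7 - 1/(2*y))
u(g, N) = -N/3
K = -53 (K = -54 - (-1 + 0) = -54 - 1*(-1) = -54 + 1 = -53)
(K + u(d(4), -4))² = (-53 - ⅓*(-4))² = (-53 + 4/3)² = (-155/3)² = 24025/9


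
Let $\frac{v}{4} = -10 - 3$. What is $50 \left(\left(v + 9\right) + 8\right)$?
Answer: $-1750$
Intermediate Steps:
$v = -52$ ($v = 4 \left(-10 - 3\right) = 4 \left(-13\right) = -52$)
$50 \left(\left(v + 9\right) + 8\right) = 50 \left(\left(-52 + 9\right) + 8\right) = 50 \left(-43 + 8\right) = 50 \left(-35\right) = -1750$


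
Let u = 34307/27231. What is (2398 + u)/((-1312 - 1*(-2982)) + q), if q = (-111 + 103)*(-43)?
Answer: 2252905/1891146 ≈ 1.1913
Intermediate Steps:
q = 344 (q = -8*(-43) = 344)
u = 1183/939 (u = 34307*(1/27231) = 1183/939 ≈ 1.2599)
(2398 + u)/((-1312 - 1*(-2982)) + q) = (2398 + 1183/939)/((-1312 - 1*(-2982)) + 344) = 2252905/(939*((-1312 + 2982) + 344)) = 2252905/(939*(1670 + 344)) = (2252905/939)/2014 = (2252905/939)*(1/2014) = 2252905/1891146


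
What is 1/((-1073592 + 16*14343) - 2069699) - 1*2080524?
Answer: -6062237072773/2913803 ≈ -2.0805e+6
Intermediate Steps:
1/((-1073592 + 16*14343) - 2069699) - 1*2080524 = 1/((-1073592 + 229488) - 2069699) - 2080524 = 1/(-844104 - 2069699) - 2080524 = 1/(-2913803) - 2080524 = -1/2913803 - 2080524 = -6062237072773/2913803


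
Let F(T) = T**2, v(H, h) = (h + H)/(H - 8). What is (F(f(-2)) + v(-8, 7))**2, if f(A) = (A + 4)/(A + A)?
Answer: 25/256 ≈ 0.097656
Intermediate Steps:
v(H, h) = (H + h)/(-8 + H)
f(A) = (4 + A)/(2*A) (f(A) = (4 + A)/((2*A)) = (4 + A)*(1/(2*A)) = (4 + A)/(2*A))
(F(f(-2)) + v(-8, 7))**2 = (((1/2)*(4 - 2)/(-2))**2 + (-8 + 7)/(-8 - 8))**2 = (((1/2)*(-1/2)*2)**2 - 1/(-16))**2 = ((-1/2)**2 - 1/16*(-1))**2 = (1/4 + 1/16)**2 = (5/16)**2 = 25/256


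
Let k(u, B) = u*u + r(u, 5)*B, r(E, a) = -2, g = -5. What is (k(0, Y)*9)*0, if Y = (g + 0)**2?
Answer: 0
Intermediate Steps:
Y = 25 (Y = (-5 + 0)**2 = (-5)**2 = 25)
k(u, B) = u**2 - 2*B (k(u, B) = u*u - 2*B = u**2 - 2*B)
(k(0, Y)*9)*0 = ((0**2 - 2*25)*9)*0 = ((0 - 50)*9)*0 = -50*9*0 = -450*0 = 0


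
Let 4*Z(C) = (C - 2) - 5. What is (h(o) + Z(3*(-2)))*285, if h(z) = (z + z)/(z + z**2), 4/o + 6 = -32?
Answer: -19665/68 ≈ -289.19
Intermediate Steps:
Z(C) = -7/4 + C/4 (Z(C) = ((C - 2) - 5)/4 = ((-2 + C) - 5)/4 = (-7 + C)/4 = -7/4 + C/4)
o = -2/19 (o = 4/(-6 - 32) = 4/(-38) = 4*(-1/38) = -2/19 ≈ -0.10526)
h(z) = 2*z/(z + z**2) (h(z) = (2*z)/(z + z**2) = 2*z/(z + z**2))
(h(o) + Z(3*(-2)))*285 = (2/(1 - 2/19) + (-7/4 + (3*(-2))/4))*285 = (2/(17/19) + (-7/4 + (1/4)*(-6)))*285 = (2*(19/17) + (-7/4 - 3/2))*285 = (38/17 - 13/4)*285 = -69/68*285 = -19665/68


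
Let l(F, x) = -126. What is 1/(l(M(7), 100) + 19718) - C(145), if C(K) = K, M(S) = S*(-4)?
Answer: -2840839/19592 ≈ -145.00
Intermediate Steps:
M(S) = -4*S
1/(l(M(7), 100) + 19718) - C(145) = 1/(-126 + 19718) - 1*145 = 1/19592 - 145 = -2840839/19592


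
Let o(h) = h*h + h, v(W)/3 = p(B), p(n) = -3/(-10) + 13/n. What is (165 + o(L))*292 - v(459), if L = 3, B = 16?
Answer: 4134453/80 ≈ 51681.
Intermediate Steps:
p(n) = 3/10 + 13/n (p(n) = -3*(-⅒) + 13/n = 3/10 + 13/n)
v(W) = 267/80 (v(W) = 3*(3/10 + 13/16) = 3*(89/80) = 267/80)
o(h) = h + h² (o(h) = h² + h = h + h²)
(165 + o(L))*292 - v(459) = (165 + 3*(1 + 3))*292 - 1*267/80 = (165 + 3*4)*292 - 267/80 = (165 + 12)*292 - 267/80 = 177*292 - 267/80 = 51684 - 267/80 = 4134453/80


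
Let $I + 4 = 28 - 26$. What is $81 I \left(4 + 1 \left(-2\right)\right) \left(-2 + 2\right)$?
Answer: $0$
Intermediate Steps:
$I = -2$ ($I = -4 + \left(28 - 26\right) = -4 + 2 = -2$)
$81 I \left(4 + 1 \left(-2\right)\right) \left(-2 + 2\right) = 81 \left(-2\right) \left(4 + 1 \left(-2\right)\right) \left(-2 + 2\right) = - 162 \left(4 - 2\right) 0 = - 162 \cdot 2 \cdot 0 = \left(-162\right) 0 = 0$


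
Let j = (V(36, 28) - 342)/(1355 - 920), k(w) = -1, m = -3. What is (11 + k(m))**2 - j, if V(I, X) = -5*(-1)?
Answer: 43837/435 ≈ 100.77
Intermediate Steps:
V(I, X) = 5
j = -337/435 (j = (5 - 342)/(1355 - 920) = -337/435 ≈ -0.77471)
(11 + k(m))**2 - j = (11 - 1)**2 - 1*(-337/435) = 10**2 + 337/435 = 100 + 337/435 = 43837/435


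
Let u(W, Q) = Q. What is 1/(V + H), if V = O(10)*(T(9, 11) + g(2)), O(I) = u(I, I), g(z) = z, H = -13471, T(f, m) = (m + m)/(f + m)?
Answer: -1/13440 ≈ -7.4405e-5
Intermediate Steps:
T(f, m) = 2*m/(f + m) (T(f, m) = (2*m)/(f + m) = 2*m/(f + m))
O(I) = I
V = 31 (V = 10*(2*11/(9 + 11) + 2) = 10*(2*11/20 + 2) = 10*(2*11*(1/20) + 2) = 10*(11/10 + 2) = 10*(31/10) = 31)
1/(V + H) = 1/(31 - 13471) = 1/(-13440) = -1/13440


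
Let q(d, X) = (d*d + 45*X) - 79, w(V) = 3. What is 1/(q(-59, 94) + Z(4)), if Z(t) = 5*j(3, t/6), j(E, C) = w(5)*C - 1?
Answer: 1/7637 ≈ 0.00013094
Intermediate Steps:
q(d, X) = -79 + d² + 45*X (q(d, X) = (d² + 45*X) - 79 = -79 + d² + 45*X)
j(E, C) = -1 + 3*C (j(E, C) = 3*C - 1 = -1 + 3*C)
Z(t) = -5 + 5*t/2 (Z(t) = 5*(-1 + 3*(t/6)) = 5*(-1 + t/2) = -5 + 5*t/2)
1/(q(-59, 94) + Z(4)) = 1/((-79 + (-59)² + 45*94) + (-5 + (5/2)*4)) = 1/((-79 + 3481 + 4230) + (-5 + 10)) = 1/(7632 + 5) = 1/7637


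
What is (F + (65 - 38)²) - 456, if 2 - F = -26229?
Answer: 26504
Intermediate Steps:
F = 26231 (F = 2 - 1*(-26229) = 2 + 26229 = 26231)
(F + (65 - 38)²) - 456 = (26231 + (65 - 38)²) - 456 = (26231 + 27²) - 456 = (26231 + 729) - 456 = 26960 - 456 = 26504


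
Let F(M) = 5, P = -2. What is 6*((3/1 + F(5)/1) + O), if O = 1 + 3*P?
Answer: 18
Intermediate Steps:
O = -5 (O = 1 + 3*(-2) = 1 - 6 = -5)
6*((3/1 + F(5)/1) + O) = 6*((3/1 + 5/1) - 5) = 6*((3*1 + 5*1) - 5) = 6*((3 + 5) - 5) = 6*(8 - 5) = 6*3 = 18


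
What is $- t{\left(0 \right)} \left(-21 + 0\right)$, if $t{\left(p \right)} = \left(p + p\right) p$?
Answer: $0$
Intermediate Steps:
$t{\left(p \right)} = 2 p^{2}$ ($t{\left(p \right)} = 2 p p = 2 p^{2}$)
$- t{\left(0 \right)} \left(-21 + 0\right) = - 2 \cdot 0^{2} \left(-21 + 0\right) = - 2 \cdot 0 \left(-21\right) = \left(-1\right) 0 \left(-21\right) = 0 \left(-21\right) = 0$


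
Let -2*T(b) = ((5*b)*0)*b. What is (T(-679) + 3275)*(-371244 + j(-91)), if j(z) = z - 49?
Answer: -1216282600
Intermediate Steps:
T(b) = 0 (T(b) = -(5*b)*0*b/2 = -0*b = -½*0 = 0)
j(z) = -49 + z
(T(-679) + 3275)*(-371244 + j(-91)) = (0 + 3275)*(-371244 + (-49 - 91)) = 3275*(-371244 - 140) = 3275*(-371384) = -1216282600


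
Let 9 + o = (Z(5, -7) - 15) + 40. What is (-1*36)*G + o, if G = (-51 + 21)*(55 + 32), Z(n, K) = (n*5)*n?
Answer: 94101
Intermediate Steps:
Z(n, K) = 5*n**2 (Z(n, K) = (5*n)*n = 5*n**2)
G = -2610 (G = -30*87 = -2610)
o = 141 (o = -9 + ((5*5**2 - 15) + 40) = -9 + ((5*25 - 15) + 40) = -9 + ((125 - 15) + 40) = -9 + (110 + 40) = -9 + 150 = 141)
(-1*36)*G + o = -1*36*(-2610) + 141 = -36*(-2610) + 141 = 93960 + 141 = 94101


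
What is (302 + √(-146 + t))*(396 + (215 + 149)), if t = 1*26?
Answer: 229520 + 1520*I*√30 ≈ 2.2952e+5 + 8325.4*I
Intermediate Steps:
t = 26
(302 + √(-146 + t))*(396 + (215 + 149)) = (302 + √(-146 + 26))*(396 + (215 + 149)) = (302 + √(-120))*(396 + 364) = (302 + 2*I*√30)*760 = 229520 + 1520*I*√30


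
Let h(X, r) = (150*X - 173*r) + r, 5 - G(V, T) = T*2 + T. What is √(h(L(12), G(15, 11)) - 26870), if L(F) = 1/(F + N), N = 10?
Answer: I*√2667709/11 ≈ 148.48*I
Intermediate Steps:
G(V, T) = 5 - 3*T (G(V, T) = 5 - (T*2 + T) = 5 - (2*T + T) = 5 - 3*T)
L(F) = 1/(10 + F) (L(F) = 1/(F + 10) = 1/(10 + F))
h(X, r) = -172*r + 150*X (h(X, r) = (-173*r + 150*X) + r = -172*r + 150*X)
√(h(L(12), G(15, 11)) - 26870) = √((-172*(5 - 3*11) + 150/(10 + 12)) - 26870) = √((-172*(5 - 33) + 150/22) - 26870) = √((-172*(-28) + 150*(1/22)) - 26870) = √((4816 + 75/11) - 26870) = √(53051/11 - 26870) = √(-242519/11) = I*√2667709/11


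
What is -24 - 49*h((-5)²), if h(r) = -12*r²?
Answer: 367476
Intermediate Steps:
-24 - 49*h((-5)²) = -24 - (-588)*((-5)²)² = -24 - (-588)*25² = -24 - (-588)*625 = -24 - 49*(-7500) = -24 + 367500 = 367476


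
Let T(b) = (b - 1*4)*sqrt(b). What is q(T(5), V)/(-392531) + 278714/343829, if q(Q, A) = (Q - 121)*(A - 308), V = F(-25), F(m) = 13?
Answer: 97130908979/134963541199 + 295*sqrt(5)/392531 ≈ 0.72136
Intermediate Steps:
T(b) = sqrt(b)*(-4 + b) (T(b) = (b - 4)*sqrt(b) = (-4 + b)*sqrt(b) = sqrt(b)*(-4 + b))
V = 13
q(Q, A) = (-308 + A)*(-121 + Q) (q(Q, A) = (-121 + Q)*(-308 + A) = (-308 + A)*(-121 + Q))
q(T(5), V)/(-392531) + 278714/343829 = (37268 - 308*sqrt(5)*(-4 + 5) - 121*13 + 13*(sqrt(5)*(-4 + 5)))/(-392531) + 278714/343829 = (37268 - 308*sqrt(5) - 1573 + 13*(sqrt(5)*1))*(-1/392531) + 278714*(1/343829) = (37268 - 308*sqrt(5) - 1573 + 13*sqrt(5))*(-1/392531) + 278714/343829 = (35695 - 295*sqrt(5))*(-1/392531) + 278714/343829 = (-35695/392531 + 295*sqrt(5)/392531) + 278714/343829 = 97130908979/134963541199 + 295*sqrt(5)/392531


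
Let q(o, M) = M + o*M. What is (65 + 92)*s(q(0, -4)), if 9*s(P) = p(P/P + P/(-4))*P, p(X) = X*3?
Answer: -1256/3 ≈ -418.67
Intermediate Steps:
q(o, M) = M + M*o
p(X) = 3*X
s(P) = P*(3 - 3*P/4)/9 (s(P) = ((3*(P/P + P/(-4)))*P)/9 = ((3*(1 + P*(-1/4)))*P)/9 = ((3*(1 - P/4))*P)/9 = ((3 - 3*P/4)*P)/9 = (P*(3 - 3*P/4))/9 = P*(3 - 3*P/4)/9)
(65 + 92)*s(q(0, -4)) = (65 + 92)*((-4*(1 + 0))*(4 - (-4)*(1 + 0))/12) = 157*((-4*1)*(4 - (-4))/12) = 157*((1/12)*(-4)*(4 - 1*(-4))) = 157*((1/12)*(-4)*(4 + 4)) = 157*((1/12)*(-4)*8) = 157*(-8/3) = -1256/3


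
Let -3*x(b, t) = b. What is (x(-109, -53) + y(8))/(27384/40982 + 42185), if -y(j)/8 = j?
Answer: -1700753/2593279581 ≈ -0.00065583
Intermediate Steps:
y(j) = -8*j
x(b, t) = -b/3
(x(-109, -53) + y(8))/(27384/40982 + 42185) = (-⅓*(-109) - 8*8)/(27384/40982 + 42185) = (109/3 - 64)/(27384*(1/40982) + 42185) = -83/(3*(13692/20491 + 42185)) = -83/(3*864426527/20491) = -83/3*20491/864426527 = -1700753/2593279581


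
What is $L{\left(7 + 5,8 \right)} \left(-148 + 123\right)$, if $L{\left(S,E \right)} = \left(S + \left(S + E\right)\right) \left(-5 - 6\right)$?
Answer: $8800$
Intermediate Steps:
$L{\left(S,E \right)} = - 22 S - 11 E$ ($L{\left(S,E \right)} = \left(S + \left(E + S\right)\right) \left(-11\right) = \left(E + 2 S\right) \left(-11\right) = - 22 S - 11 E$)
$L{\left(7 + 5,8 \right)} \left(-148 + 123\right) = \left(- 22 \left(7 + 5\right) - 88\right) \left(-148 + 123\right) = \left(\left(-22\right) 12 - 88\right) \left(-25\right) = \left(-264 - 88\right) \left(-25\right) = \left(-352\right) \left(-25\right) = 8800$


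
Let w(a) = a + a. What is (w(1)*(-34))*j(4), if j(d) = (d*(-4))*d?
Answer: 4352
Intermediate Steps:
j(d) = -4*d**2 (j(d) = (-4*d)*d = -4*d**2)
w(a) = 2*a
(w(1)*(-34))*j(4) = ((2*1)*(-34))*(-4*4**2) = (2*(-34))*(-4*16) = -68*(-64) = 4352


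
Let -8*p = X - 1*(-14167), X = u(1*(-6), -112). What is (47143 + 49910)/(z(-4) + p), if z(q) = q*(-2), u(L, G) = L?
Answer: -258808/4699 ≈ -55.077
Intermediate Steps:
z(q) = -2*q
X = -6 (X = 1*(-6) = -6)
p = -14161/8 (p = -(-6 - 1*(-14167))/8 = -(-6 + 14167)/8 = -⅛*14161 = -14161/8 ≈ -1770.1)
(47143 + 49910)/(z(-4) + p) = (47143 + 49910)/(-2*(-4) - 14161/8) = 97053/(8 - 14161/8) = 97053/(-14097/8) = 97053*(-8/14097) = -258808/4699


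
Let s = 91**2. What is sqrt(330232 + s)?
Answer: sqrt(338513) ≈ 581.82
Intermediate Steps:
s = 8281
sqrt(330232 + s) = sqrt(330232 + 8281) = sqrt(338513)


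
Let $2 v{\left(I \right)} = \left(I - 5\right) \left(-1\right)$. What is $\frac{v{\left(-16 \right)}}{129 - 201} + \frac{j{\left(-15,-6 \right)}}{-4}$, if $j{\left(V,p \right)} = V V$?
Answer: $- \frac{2707}{48} \approx -56.396$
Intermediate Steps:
$j{\left(V,p \right)} = V^{2}$
$v{\left(I \right)} = \frac{5}{2} - \frac{I}{2}$ ($v{\left(I \right)} = \frac{\left(I - 5\right) \left(-1\right)}{2} = \frac{\left(-5 + I\right) \left(-1\right)}{2} = \frac{5 - I}{2} = \frac{5}{2} - \frac{I}{2}$)
$\frac{v{\left(-16 \right)}}{129 - 201} + \frac{j{\left(-15,-6 \right)}}{-4} = \frac{\frac{5}{2} - -8}{129 - 201} + \frac{\left(-15\right)^{2}}{-4} = \frac{\frac{5}{2} + 8}{-72} + 225 \left(- \frac{1}{4}\right) = \frac{21}{2} \left(- \frac{1}{72}\right) - \frac{225}{4} = - \frac{7}{48} - \frac{225}{4} = - \frac{2707}{48}$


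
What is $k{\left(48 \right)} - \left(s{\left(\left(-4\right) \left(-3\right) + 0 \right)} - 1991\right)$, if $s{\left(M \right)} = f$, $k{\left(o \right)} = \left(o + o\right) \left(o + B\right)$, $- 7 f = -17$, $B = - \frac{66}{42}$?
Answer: $\frac{45120}{7} \approx 6445.7$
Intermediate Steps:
$B = - \frac{11}{7}$ ($B = \left(-66\right) \frac{1}{42} = - \frac{11}{7} \approx -1.5714$)
$f = \frac{17}{7}$ ($f = \left(- \frac{1}{7}\right) \left(-17\right) = \frac{17}{7} \approx 2.4286$)
$k{\left(o \right)} = 2 o \left(- \frac{11}{7} + o\right)$ ($k{\left(o \right)} = \left(o + o\right) \left(o - \frac{11}{7}\right) = 2 o \left(- \frac{11}{7} + o\right)$)
$s{\left(M \right)} = \frac{17}{7}$
$k{\left(48 \right)} - \left(s{\left(\left(-4\right) \left(-3\right) + 0 \right)} - 1991\right) = \frac{2}{7} \cdot 48 \left(-11 + 7 \cdot 48\right) - \left(\frac{17}{7} - 1991\right) = \frac{2}{7} \cdot 48 \left(-11 + 336\right) - - \frac{13920}{7} = \frac{2}{7} \cdot 48 \cdot 325 + \frac{13920}{7} = \frac{31200}{7} + \frac{13920}{7} = \frac{45120}{7}$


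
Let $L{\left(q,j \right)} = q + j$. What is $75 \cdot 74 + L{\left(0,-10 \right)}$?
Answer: $5540$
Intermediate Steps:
$L{\left(q,j \right)} = j + q$
$75 \cdot 74 + L{\left(0,-10 \right)} = 75 \cdot 74 + \left(-10 + 0\right) = 5550 - 10 = 5540$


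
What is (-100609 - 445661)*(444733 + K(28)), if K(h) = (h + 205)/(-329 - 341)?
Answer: -16277255097879/67 ≈ -2.4294e+11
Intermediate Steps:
K(h) = -41/134 - h/670 (K(h) = (205 + h)/(-670) = (205 + h)*(-1/670) = -41/134 - h/670)
(-100609 - 445661)*(444733 + K(28)) = (-100609 - 445661)*(444733 + (-41/134 - 1/670*28)) = -546270*(444733 + (-41/134 - 14/335)) = -546270*(444733 - 233/670) = -546270*297970877/670 = -16277255097879/67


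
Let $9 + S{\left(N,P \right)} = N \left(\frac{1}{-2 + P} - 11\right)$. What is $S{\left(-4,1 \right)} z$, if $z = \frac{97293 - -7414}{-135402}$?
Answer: $- \frac{1361191}{45134} \approx -30.159$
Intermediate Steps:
$S{\left(N,P \right)} = -9 + N \left(-11 + \frac{1}{-2 + P}\right)$ ($S{\left(N,P \right)} = -9 + N \left(\frac{1}{-2 + P} - 11\right) = -9 + N \left(-11 + \frac{1}{-2 + P}\right)$)
$z = - \frac{104707}{135402}$ ($z = \left(97293 + 7414\right) \left(- \frac{1}{135402}\right) = 104707 \left(- \frac{1}{135402}\right) = - \frac{104707}{135402} \approx -0.7733$)
$S{\left(-4,1 \right)} z = \frac{18 - 9 + 23 \left(-4\right) - \left(-44\right) 1}{-2 + 1} \left(- \frac{104707}{135402}\right) = \frac{18 - 9 - 92 + 44}{-1} \left(- \frac{104707}{135402}\right) = \left(-1\right) \left(-39\right) \left(- \frac{104707}{135402}\right) = 39 \left(- \frac{104707}{135402}\right) = - \frac{1361191}{45134}$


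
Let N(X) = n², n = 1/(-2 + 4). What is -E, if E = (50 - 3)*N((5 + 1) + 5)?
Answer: -47/4 ≈ -11.750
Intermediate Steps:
n = ½ (n = 1/2 = ½ ≈ 0.50000)
N(X) = ¼ (N(X) = (½)² = ¼)
E = 47/4 (E = (50 - 3)*(¼) = 47*(¼) = 47/4 ≈ 11.750)
-E = -1*47/4 = -47/4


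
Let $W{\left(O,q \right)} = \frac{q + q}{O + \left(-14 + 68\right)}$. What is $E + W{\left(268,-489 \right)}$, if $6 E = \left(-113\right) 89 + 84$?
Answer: $- \frac{1608587}{966} \approx -1665.2$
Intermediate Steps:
$W{\left(O,q \right)} = \frac{2 q}{54 + O}$ ($W{\left(O,q \right)} = \frac{2 q}{O + 54} = \frac{2 q}{54 + O}$)
$E = - \frac{9973}{6}$ ($E = \frac{\left(-113\right) 89 + 84}{6} = \frac{-10057 + 84}{6} = \frac{1}{6} \left(-9973\right) = - \frac{9973}{6} \approx -1662.2$)
$E + W{\left(268,-489 \right)} = - \frac{9973}{6} + 2 \left(-489\right) \frac{1}{54 + 268} = - \frac{9973}{6} + 2 \left(-489\right) \frac{1}{322} = - \frac{9973}{6} - \frac{489}{161} = - \frac{1608587}{966}$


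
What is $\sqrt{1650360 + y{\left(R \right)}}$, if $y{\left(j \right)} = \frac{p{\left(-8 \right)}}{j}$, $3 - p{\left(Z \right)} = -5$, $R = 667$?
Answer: $\frac{4 \sqrt{45889188461}}{667} \approx 1284.7$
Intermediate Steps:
$p{\left(Z \right)} = 8$ ($p{\left(Z \right)} = 3 - -5 = 3 + 5 = 8$)
$y{\left(j \right)} = \frac{8}{j}$
$\sqrt{1650360 + y{\left(R \right)}} = \sqrt{1650360 + \frac{8}{667}} = \sqrt{\frac{1100790128}{667}} = \frac{4 \sqrt{45889188461}}{667}$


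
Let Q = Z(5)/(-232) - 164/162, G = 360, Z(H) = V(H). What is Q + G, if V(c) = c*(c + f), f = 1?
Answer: 3371833/9396 ≈ 358.86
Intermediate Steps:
V(c) = c*(1 + c) (V(c) = c*(c + 1) = c*(1 + c))
Z(H) = H*(1 + H)
Q = -10727/9396 (Q = (5*(1 + 5))/(-232) - 164/162 = (5*6)*(-1/232) - 164*1/162 = 30*(-1/232) - 82/81 = -15/116 - 82/81 = -10727/9396 ≈ -1.1417)
Q + G = -10727/9396 + 360 = 3371833/9396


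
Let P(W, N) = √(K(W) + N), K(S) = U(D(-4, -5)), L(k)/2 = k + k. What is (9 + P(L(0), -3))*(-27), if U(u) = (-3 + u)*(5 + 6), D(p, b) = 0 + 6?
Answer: -243 - 27*√30 ≈ -390.89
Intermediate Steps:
L(k) = 4*k (L(k) = 2*(k + k) = 2*(2*k) = 4*k)
D(p, b) = 6
U(u) = -33 + 11*u (U(u) = (-3 + u)*11 = -33 + 11*u)
K(S) = 33 (K(S) = -33 + 11*6 = -33 + 66 = 33)
P(W, N) = √(33 + N)
(9 + P(L(0), -3))*(-27) = (9 + √(33 - 3))*(-27) = (9 + √30)*(-27) = -243 - 27*√30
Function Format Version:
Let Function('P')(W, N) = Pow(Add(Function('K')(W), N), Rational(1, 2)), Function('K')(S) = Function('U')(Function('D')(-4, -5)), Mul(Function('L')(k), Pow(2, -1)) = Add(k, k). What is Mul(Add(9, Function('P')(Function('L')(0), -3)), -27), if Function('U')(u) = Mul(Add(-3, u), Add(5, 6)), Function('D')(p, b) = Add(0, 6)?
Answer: Add(-243, Mul(-27, Pow(30, Rational(1, 2)))) ≈ -390.89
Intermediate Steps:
Function('L')(k) = Mul(4, k) (Function('L')(k) = Mul(2, Add(k, k)) = Mul(2, Mul(2, k)) = Mul(4, k))
Function('D')(p, b) = 6
Function('U')(u) = Add(-33, Mul(11, u)) (Function('U')(u) = Mul(Add(-3, u), 11) = Add(-33, Mul(11, u)))
Function('K')(S) = 33 (Function('K')(S) = Add(-33, Mul(11, 6)) = Add(-33, 66) = 33)
Function('P')(W, N) = Pow(Add(33, N), Rational(1, 2))
Mul(Add(9, Function('P')(Function('L')(0), -3)), -27) = Mul(Add(9, Pow(Add(33, -3), Rational(1, 2))), -27) = Mul(Add(9, Pow(30, Rational(1, 2))), -27) = Add(-243, Mul(-27, Pow(30, Rational(1, 2))))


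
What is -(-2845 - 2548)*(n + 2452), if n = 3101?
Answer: 29947329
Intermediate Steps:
-(-2845 - 2548)*(n + 2452) = -(-2845 - 2548)*(3101 + 2452) = -(-5393)*5553 = -1*(-29947329) = 29947329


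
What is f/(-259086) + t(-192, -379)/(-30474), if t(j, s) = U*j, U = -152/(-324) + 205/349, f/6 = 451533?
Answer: -64789048427119/6199852456431 ≈ -10.450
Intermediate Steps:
f = 2709198 (f = 6*451533 = 2709198)
U = 29867/28269 (U = -152*(-1/324) + 205*(1/349) = 38/81 + 205/349 = 29867/28269 ≈ 1.0565)
t(j, s) = 29867*j/28269
f/(-259086) + t(-192, -379)/(-30474) = 2709198/(-259086) + ((29867/28269)*(-192))/(-30474) = 2709198*(-1/259086) - 1911488/9423*(-1/30474) = -451533/43181 + 955744/143578251 = -64789048427119/6199852456431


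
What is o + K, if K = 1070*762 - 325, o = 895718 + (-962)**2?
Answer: 2636177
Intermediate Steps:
o = 1821162 (o = 895718 + 925444 = 1821162)
K = 815015 (K = 815340 - 325 = 815015)
o + K = 1821162 + 815015 = 2636177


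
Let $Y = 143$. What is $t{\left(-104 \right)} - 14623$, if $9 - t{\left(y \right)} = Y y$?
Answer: $258$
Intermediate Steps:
$t{\left(y \right)} = 9 - 143 y$
$t{\left(-104 \right)} - 14623 = \left(9 - -14872\right) - 14623 = \left(9 + 14872\right) - 14623 = 14881 - 14623 = 258$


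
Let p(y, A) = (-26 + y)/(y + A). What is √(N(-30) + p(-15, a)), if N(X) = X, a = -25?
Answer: I*√11590/20 ≈ 5.3828*I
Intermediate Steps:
p(y, A) = (-26 + y)/(A + y)
√(N(-30) + p(-15, a)) = √(-30 + (-26 - 15)/(-25 - 15)) = √(-30 - 41/(-40)) = √(-30 - 1/40*(-41)) = √(-30 + 41/40) = √(-1159/40) = I*√11590/20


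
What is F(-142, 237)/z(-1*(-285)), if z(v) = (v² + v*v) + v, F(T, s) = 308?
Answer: 308/162735 ≈ 0.0018926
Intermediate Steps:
z(v) = v + 2*v² (z(v) = (v² + v²) + v = 2*v² + v = v + 2*v²)
F(-142, 237)/z(-1*(-285)) = 308/(((-1*(-285))*(1 + 2*(-1*(-285))))) = 308/((285*(1 + 2*285))) = 308/((285*(1 + 570))) = 308/((285*571)) = 308/162735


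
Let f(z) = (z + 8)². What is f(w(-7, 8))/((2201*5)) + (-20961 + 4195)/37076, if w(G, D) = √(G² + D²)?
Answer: -2870119/6580990 + 16*√113/11005 ≈ -0.42067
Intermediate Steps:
w(G, D) = √(D² + G²)
f(z) = (8 + z)²
f(w(-7, 8))/((2201*5)) + (-20961 + 4195)/37076 = (8 + √(8² + (-7)²))²/((2201*5)) + (-20961 + 4195)/37076 = (8 + √(64 + 49))²/11005 - 16766*1/37076 = (8 + √113)²*(1/11005) - 8383/18538 = (8 + √113)²/11005 - 8383/18538 = -8383/18538 + (8 + √113)²/11005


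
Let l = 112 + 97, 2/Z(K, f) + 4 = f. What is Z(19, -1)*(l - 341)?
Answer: 264/5 ≈ 52.800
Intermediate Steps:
Z(K, f) = 2/(-4 + f)
l = 209
Z(19, -1)*(l - 341) = (2/(-4 - 1))*(209 - 341) = (2/(-5))*(-132) = (2*(-1/5))*(-132) = -2/5*(-132) = 264/5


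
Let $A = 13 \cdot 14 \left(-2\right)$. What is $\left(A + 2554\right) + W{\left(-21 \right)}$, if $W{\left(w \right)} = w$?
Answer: $2169$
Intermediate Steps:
$A = -364$ ($A = 182 \left(-2\right) = -364$)
$\left(A + 2554\right) + W{\left(-21 \right)} = \left(-364 + 2554\right) - 21 = 2190 - 21 = 2169$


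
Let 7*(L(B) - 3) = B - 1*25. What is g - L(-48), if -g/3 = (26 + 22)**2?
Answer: -48332/7 ≈ -6904.6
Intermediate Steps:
L(B) = -4/7 + B/7 (L(B) = 3 + (B - 1*25)/7 = 3 + (B - 25)/7 = 3 + (-25 + B)/7 = 3 + (-25/7 + B/7) = -4/7 + B/7)
g = -6912 (g = -3*(26 + 22)**2 = -3*48**2 = -3*2304 = -6912)
g - L(-48) = -6912 - (-4/7 + (1/7)*(-48)) = -6912 - (-4/7 - 48/7) = -6912 - 1*(-52/7) = -6912 + 52/7 = -48332/7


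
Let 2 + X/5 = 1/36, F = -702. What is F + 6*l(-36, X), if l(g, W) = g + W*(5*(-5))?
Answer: 3367/6 ≈ 561.17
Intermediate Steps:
X = -355/36 (X = -10 + 5/36 = -355/36 ≈ -9.8611)
l(g, W) = g - 25*W (l(g, W) = g + W*(-25) = g - 25*W)
F + 6*l(-36, X) = -702 + 6*(-36 - 25*(-355/36)) = -702 + 6*(-36 + 8875/36) = -702 + 6*(7579/36) = -702 + 7579/6 = 3367/6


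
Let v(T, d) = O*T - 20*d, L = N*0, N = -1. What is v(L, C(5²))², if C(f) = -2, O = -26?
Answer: 1600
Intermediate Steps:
L = 0 (L = -1*0 = 0)
v(T, d) = -26*T - 20*d
v(L, C(5²))² = (-26*0 - 20*(-2))² = (0 + 40)² = 40² = 1600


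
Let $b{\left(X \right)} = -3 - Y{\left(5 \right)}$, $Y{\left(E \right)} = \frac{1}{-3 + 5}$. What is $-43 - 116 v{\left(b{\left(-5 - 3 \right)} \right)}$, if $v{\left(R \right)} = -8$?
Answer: $885$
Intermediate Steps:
$Y{\left(E \right)} = \frac{1}{2}$
$b{\left(X \right)} = - \frac{7}{2}$ ($b{\left(X \right)} = -3 - \frac{1}{2} = - \frac{7}{2}$)
$-43 - 116 v{\left(b{\left(-5 - 3 \right)} \right)} = -43 - -928 = -43 + 928 = 885$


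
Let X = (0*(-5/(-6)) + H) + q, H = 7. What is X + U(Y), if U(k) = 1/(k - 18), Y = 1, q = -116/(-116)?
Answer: 135/17 ≈ 7.9412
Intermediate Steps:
q = 1 (q = -116*(-1/116) = 1)
U(k) = 1/(-18 + k)
X = 8 (X = (0*(-5/(-6)) + 7) + 1 = (0*(-5*(-⅙)) + 7) + 1 = (0*(⅚) + 7) + 1 = (0 + 7) + 1 = 7 + 1 = 8)
X + U(Y) = 8 + 1/(-18 + 1) = 8 + 1/(-17) = 8 - 1/17 = 135/17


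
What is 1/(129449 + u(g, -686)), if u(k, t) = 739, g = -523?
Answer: 1/130188 ≈ 7.6812e-6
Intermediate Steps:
1/(129449 + u(g, -686)) = 1/(129449 + 739) = 1/130188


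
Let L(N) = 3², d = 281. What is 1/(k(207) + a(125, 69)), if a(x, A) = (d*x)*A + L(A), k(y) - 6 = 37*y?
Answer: 1/2431299 ≈ 4.1130e-7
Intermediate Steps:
k(y) = 6 + 37*y
L(N) = 9
a(x, A) = 9 + 281*A*x (a(x, A) = (281*x)*A + 9 = 281*A*x + 9 = 9 + 281*A*x)
1/(k(207) + a(125, 69)) = 1/((6 + 37*207) + (9 + 281*69*125)) = 1/((6 + 7659) + (9 + 2423625)) = 1/(7665 + 2423634) = 1/2431299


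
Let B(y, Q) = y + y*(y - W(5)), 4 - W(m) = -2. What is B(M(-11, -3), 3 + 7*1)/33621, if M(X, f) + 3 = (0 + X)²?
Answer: 13334/33621 ≈ 0.39660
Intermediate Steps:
W(m) = 6 (W(m) = 4 - 1*(-2) = 4 + 2 = 6)
M(X, f) = -3 + X² (M(X, f) = -3 + (0 + X)² = -3 + X²)
B(y, Q) = y + y*(-6 + y) (B(y, Q) = y + y*(y - 1*6) = y + y*(y - 6) = y + y*(-6 + y))
B(M(-11, -3), 3 + 7*1)/33621 = ((-3 + (-11)²)*(-5 + (-3 + (-11)²)))/33621 = ((-3 + 121)*(-5 + (-3 + 121)))*(1/33621) = (118*(-5 + 118))*(1/33621) = (118*113)*(1/33621) = 13334*(1/33621) = 13334/33621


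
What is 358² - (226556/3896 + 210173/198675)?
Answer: 24789487687973/193509450 ≈ 1.2810e+5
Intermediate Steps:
358² - (226556/3896 + 210173/198675) = 128164 - (226556*(1/3896) + 210173*(1/198675)) = 128164 - (56639/974 + 210173/198675) = 128164 - 1*11457461827/193509450 = 128164 - 11457461827/193509450 = 24789487687973/193509450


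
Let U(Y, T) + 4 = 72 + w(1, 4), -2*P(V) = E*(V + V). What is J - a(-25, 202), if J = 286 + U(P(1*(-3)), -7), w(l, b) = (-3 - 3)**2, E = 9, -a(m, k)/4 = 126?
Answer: 894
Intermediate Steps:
a(m, k) = -504 (a(m, k) = -4*126 = -504)
w(l, b) = 36 (w(l, b) = (-6)**2 = 36)
P(V) = -9*V (P(V) = -9*(V + V)/2 = -9*2*V/2 = -9*V)
U(Y, T) = 104 (U(Y, T) = -4 + (72 + 36) = -4 + 108 = 104)
J = 390 (J = 286 + 104 = 390)
J - a(-25, 202) = 390 - 1*(-504) = 390 + 504 = 894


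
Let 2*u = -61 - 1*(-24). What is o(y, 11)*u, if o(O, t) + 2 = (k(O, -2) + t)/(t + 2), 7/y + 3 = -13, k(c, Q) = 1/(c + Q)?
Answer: 22237/1014 ≈ 21.930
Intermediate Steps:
k(c, Q) = 1/(Q + c)
y = -7/16 (y = 7/(-3 - 13) = 7/(-16) = 7*(-1/16) = -7/16 ≈ -0.43750)
o(O, t) = -2 + (t + 1/(-2 + O))/(2 + t) (o(O, t) = -2 + (1/(-2 + O) + t)/(t + 2) = -2 + (t + 1/(-2 + O))/(2 + t))
u = -37/2 (u = (-61 - 1*(-24))/2 = (-61 + 24)/2 = (½)*(-37) = -37/2 ≈ -18.500)
o(y, 11)*u = ((1 - (-2 - 7/16)*(4 + 11))/((-2 - 7/16)*(2 + 11)))*(-37/2) = ((1 - 1*(-39/16)*15)/(-39/16*13))*(-37/2) = -16/39*1/13*(1 + 585/16)*(-37/2) = -16/39*1/13*601/16*(-37/2) = -601/507*(-37/2) = 22237/1014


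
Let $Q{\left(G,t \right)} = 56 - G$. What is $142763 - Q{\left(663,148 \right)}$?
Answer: $143370$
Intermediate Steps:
$142763 - Q{\left(663,148 \right)} = 142763 - \left(56 - 663\right) = 142763 - -607 = 142763 + 607 = 143370$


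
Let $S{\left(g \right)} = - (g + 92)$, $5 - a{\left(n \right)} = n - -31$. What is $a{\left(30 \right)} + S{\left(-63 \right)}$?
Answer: $-85$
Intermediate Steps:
$a{\left(n \right)} = -26 - n$ ($a{\left(n \right)} = 5 - \left(n - -31\right) = 5 - \left(n + 31\right) = 5 - \left(31 + n\right) = -26 - n$)
$S{\left(g \right)} = -92 - g$ ($S{\left(g \right)} = - (92 + g) = -92 - g$)
$a{\left(30 \right)} + S{\left(-63 \right)} = \left(-26 - 30\right) - 29 = \left(-26 - 30\right) + \left(-92 + 63\right) = -56 - 29 = -85$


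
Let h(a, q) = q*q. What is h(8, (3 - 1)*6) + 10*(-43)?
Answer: -286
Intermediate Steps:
h(a, q) = q²
h(8, (3 - 1)*6) + 10*(-43) = ((3 - 1)*6)² + 10*(-43) = (2*6)² - 430 = 12² - 430 = 144 - 430 = -286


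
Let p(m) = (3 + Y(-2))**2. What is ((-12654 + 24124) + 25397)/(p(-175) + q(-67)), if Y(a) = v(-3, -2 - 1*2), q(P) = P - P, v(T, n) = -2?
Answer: 36867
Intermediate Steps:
q(P) = 0
Y(a) = -2
p(m) = 1 (p(m) = (3 - 2)**2 = 1**2 = 1)
((-12654 + 24124) + 25397)/(p(-175) + q(-67)) = ((-12654 + 24124) + 25397)/(1 + 0) = (11470 + 25397)/1 = 36867*1 = 36867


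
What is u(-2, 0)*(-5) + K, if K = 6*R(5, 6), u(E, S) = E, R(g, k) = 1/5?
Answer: 56/5 ≈ 11.200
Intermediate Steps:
R(g, k) = ⅕
K = 6/5 (K = 6*(⅕) = 6/5 ≈ 1.2000)
u(-2, 0)*(-5) + K = -2*(-5) + 6/5 = 10 + 6/5 = 56/5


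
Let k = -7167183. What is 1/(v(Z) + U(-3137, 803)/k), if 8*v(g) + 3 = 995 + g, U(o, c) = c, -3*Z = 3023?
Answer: -57337464/112292291 ≈ -0.51061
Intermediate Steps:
Z = -3023/3 (Z = -1/3*3023 = -3023/3 ≈ -1007.7)
v(g) = 124 + g/8 (v(g) = -3/8 + (995 + g)/8 = -3/8 + (995/8 + g/8) = 124 + g/8)
1/(v(Z) + U(-3137, 803)/k) = 1/((124 + (1/8)*(-3023/3)) + 803/(-7167183)) = 1/((124 - 3023/24) + 803*(-1/7167183)) = 1/(-47/24 - 803/7167183) = 1/(-112292291/57337464) = -57337464/112292291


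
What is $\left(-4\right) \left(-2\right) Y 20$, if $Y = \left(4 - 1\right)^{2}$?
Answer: $1440$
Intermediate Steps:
$Y = 9$ ($Y = 3^{2} = 9$)
$\left(-4\right) \left(-2\right) Y 20 = \left(-4\right) \left(-2\right) 9 \cdot 20 = 8 \cdot 9 \cdot 20 = 72 \cdot 20 = 1440$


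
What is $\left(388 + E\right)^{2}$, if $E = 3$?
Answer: $152881$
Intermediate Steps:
$\left(388 + E\right)^{2} = \left(388 + 3\right)^{2} = 391^{2} = 152881$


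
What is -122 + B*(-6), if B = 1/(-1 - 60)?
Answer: -7436/61 ≈ -121.90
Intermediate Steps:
B = -1/61 (B = 1/(-61) = -1/61 ≈ -0.016393)
-122 + B*(-6) = -122 - 1/61*(-6) = -122 + 6/61 = -7436/61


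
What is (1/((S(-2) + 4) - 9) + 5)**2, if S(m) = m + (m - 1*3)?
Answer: 3481/144 ≈ 24.174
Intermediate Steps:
S(m) = -3 + 2*m (S(m) = m + (m - 3) = m + (-3 + m) = -3 + 2*m)
(1/((S(-2) + 4) - 9) + 5)**2 = (1/(((-3 + 2*(-2)) + 4) - 9) + 5)**2 = (1/(((-3 - 4) + 4) - 9) + 5)**2 = (1/((-7 + 4) - 9) + 5)**2 = (1/(-3 - 9) + 5)**2 = (1/(-12) + 5)**2 = (-1/12 + 5)**2 = (59/12)**2 = 3481/144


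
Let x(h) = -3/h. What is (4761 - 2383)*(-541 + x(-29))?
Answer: -1286252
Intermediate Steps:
(4761 - 2383)*(-541 + x(-29)) = (4761 - 2383)*(-541 - 3/(-29)) = 2378*(-541 - 3*(-1/29)) = 2378*(-541 + 3/29) = 2378*(-15686/29) = -1286252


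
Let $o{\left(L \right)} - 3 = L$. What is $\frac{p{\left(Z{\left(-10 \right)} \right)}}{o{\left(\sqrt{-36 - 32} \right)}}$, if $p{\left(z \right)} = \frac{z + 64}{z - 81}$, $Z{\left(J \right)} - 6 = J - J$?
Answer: $- \frac{2}{55} + \frac{4 i \sqrt{17}}{165} \approx -0.036364 + 0.099954 i$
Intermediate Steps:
$Z{\left(J \right)} = 6$ ($Z{\left(J \right)} = 6 + \left(J - J\right) = 6 + 0 = 6$)
$p{\left(z \right)} = \frac{64 + z}{-81 + z}$
$o{\left(L \right)} = 3 + L$
$\frac{p{\left(Z{\left(-10 \right)} \right)}}{o{\left(\sqrt{-36 - 32} \right)}} = \frac{\frac{1}{-81 + 6} \left(64 + 6\right)}{3 + \sqrt{-36 - 32}} = \frac{\frac{1}{-75} \cdot 70}{3 + \sqrt{-68}} = \frac{\left(- \frac{1}{75}\right) 70}{3 + 2 i \sqrt{17}} = - \frac{14}{15 \left(3 + 2 i \sqrt{17}\right)}$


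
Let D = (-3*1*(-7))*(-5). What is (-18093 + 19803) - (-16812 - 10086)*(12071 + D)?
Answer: 321863178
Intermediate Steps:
D = -105 (D = -3*(-7)*(-5) = 21*(-5) = -105)
(-18093 + 19803) - (-16812 - 10086)*(12071 + D) = (-18093 + 19803) - (-16812 - 10086)*(12071 - 105) = 1710 - (-26898)*11966 = 1710 - 1*(-321861468) = 1710 + 321861468 = 321863178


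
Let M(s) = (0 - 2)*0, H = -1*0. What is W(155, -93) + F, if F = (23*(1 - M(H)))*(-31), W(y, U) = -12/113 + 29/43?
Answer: -3461706/4859 ≈ -712.43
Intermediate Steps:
H = 0
W(y, U) = 2761/4859 (W(y, U) = -12*1/113 + 29*(1/43) = -12/113 + 29/43 = 2761/4859)
M(s) = 0 (M(s) = -2*0 = 0)
F = -713 (F = (23*(1 - 1*0))*(-31) = (23*(1 + 0))*(-31) = (23*1)*(-31) = 23*(-31) = -713)
W(155, -93) + F = 2761/4859 - 713 = -3461706/4859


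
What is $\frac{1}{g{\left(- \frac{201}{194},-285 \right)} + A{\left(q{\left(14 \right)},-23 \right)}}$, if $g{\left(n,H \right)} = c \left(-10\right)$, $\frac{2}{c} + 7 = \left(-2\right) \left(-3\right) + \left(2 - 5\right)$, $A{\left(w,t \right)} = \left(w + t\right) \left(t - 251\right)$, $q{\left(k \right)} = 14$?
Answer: $\frac{1}{2471} \approx 0.00040469$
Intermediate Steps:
$A{\left(w,t \right)} = \left(-251 + t\right) \left(t + w\right)$ ($A{\left(w,t \right)} = \left(t + w\right) \left(-251 + t\right) = \left(-251 + t\right) \left(t + w\right)$)
$c = - \frac{1}{2}$ ($c = \frac{2}{-7 + \left(\left(-2\right) \left(-3\right) + \left(2 - 5\right)\right)} = \frac{2}{-7 + \left(6 + \left(2 - 5\right)\right)} = \frac{2}{-7 + \left(6 - 3\right)} = \frac{2}{-7 + 3} = \frac{2}{-4} = 2 \left(- \frac{1}{4}\right) = - \frac{1}{2} \approx -0.5$)
$g{\left(n,H \right)} = 5$ ($g{\left(n,H \right)} = \left(- \frac{1}{2}\right) \left(-10\right) = 5$)
$\frac{1}{g{\left(- \frac{201}{194},-285 \right)} + A{\left(q{\left(14 \right)},-23 \right)}} = \frac{1}{5 - \left(-1937 - 529\right)} = \frac{1}{5 + \left(529 + 5773 - 3514 - 322\right)} = \frac{1}{5 + 2466} = \frac{1}{2471}$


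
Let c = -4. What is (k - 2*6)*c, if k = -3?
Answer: 60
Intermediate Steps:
(k - 2*6)*c = (-3 - 2*6)*(-4) = (-3 - 12)*(-4) = -15*(-4) = 60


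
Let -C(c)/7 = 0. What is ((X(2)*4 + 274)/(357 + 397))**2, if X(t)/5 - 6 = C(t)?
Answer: 38809/142129 ≈ 0.27305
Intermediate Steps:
C(c) = 0 (C(c) = -7*0 = 0)
X(t) = 30 (X(t) = 30 + 5*0 = 30 + 0 = 30)
((X(2)*4 + 274)/(357 + 397))**2 = ((30*4 + 274)/(357 + 397))**2 = ((120 + 274)/754)**2 = (394*(1/754))**2 = (197/377)**2 = 38809/142129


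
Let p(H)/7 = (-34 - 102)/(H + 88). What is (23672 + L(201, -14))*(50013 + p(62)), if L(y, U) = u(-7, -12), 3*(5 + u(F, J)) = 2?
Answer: 266296680497/225 ≈ 1.1835e+9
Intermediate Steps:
p(H) = -952/(88 + H) (p(H) = 7*((-34 - 102)/(H + 88)) = 7*(-136/(88 + H)) = -952/(88 + H))
u(F, J) = -13/3 (u(F, J) = -5 + (⅓)*2 = -5 + ⅔ = -13/3)
L(y, U) = -13/3
(23672 + L(201, -14))*(50013 + p(62)) = (23672 - 13/3)*(50013 - 952/(88 + 62)) = 71003*(50013 - 952/150)/3 = 71003*(50013 - 952*1/150)/3 = 71003*(50013 - 476/75)/3 = (71003/3)*(3750499/75) = 266296680497/225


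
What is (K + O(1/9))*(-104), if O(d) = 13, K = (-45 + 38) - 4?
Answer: -208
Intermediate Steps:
K = -11 (K = -7 - 4 = -11)
(K + O(1/9))*(-104) = (-11 + 13)*(-104) = 2*(-104) = -208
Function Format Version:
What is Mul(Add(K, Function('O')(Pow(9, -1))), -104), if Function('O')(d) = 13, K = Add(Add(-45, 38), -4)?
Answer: -208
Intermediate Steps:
K = -11 (K = Add(-7, -4) = -11)
Mul(Add(K, Function('O')(Pow(9, -1))), -104) = Mul(Add(-11, 13), -104) = Mul(2, -104) = -208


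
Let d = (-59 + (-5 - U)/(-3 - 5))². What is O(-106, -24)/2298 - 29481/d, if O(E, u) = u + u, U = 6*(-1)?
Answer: -724428104/85688207 ≈ -8.4542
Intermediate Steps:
U = -6
O(E, u) = 2*u
d = 223729/64 (d = (-59 + (-5 - 1*(-6))/(-3 - 5))² = (-59 + (-5 + 6)/(-8))² = (-59 + 1*(-⅛))² = (-59 - ⅛)² = (-473/8)² = 223729/64 ≈ 3495.8)
O(-106, -24)/2298 - 29481/d = (2*(-24))/2298 - 29481/223729/64 = -48*1/2298 - 29481*64/223729 = -8/383 - 1886784/223729 = -724428104/85688207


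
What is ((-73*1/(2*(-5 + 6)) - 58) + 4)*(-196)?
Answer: 17738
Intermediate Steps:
((-73*1/(2*(-5 + 6)) - 58) + 4)*(-196) = ((-73/(2*1) - 58) + 4)*(-196) = ((-73/2 - 58) + 4)*(-196) = (-189/2 + 4)*(-196) = -181/2*(-196) = 17738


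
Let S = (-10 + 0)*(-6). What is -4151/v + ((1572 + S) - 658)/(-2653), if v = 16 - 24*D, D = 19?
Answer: 10584043/1167320 ≈ 9.0670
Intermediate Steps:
v = -440 (v = 16 - 24*19 = 16 - 456 = -440)
S = 60 (S = -10*(-6) = 60)
-4151/v + ((1572 + S) - 658)/(-2653) = -4151/(-440) + ((1572 + 60) - 658)/(-2653) = -4151*(-1/440) + (1632 - 658)*(-1/2653) = 4151/440 + 974*(-1/2653) = 4151/440 - 974/2653 = 10584043/1167320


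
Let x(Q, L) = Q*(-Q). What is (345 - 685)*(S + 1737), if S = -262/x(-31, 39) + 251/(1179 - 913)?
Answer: -75536655050/127813 ≈ -5.9099e+5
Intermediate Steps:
x(Q, L) = -Q**2
S = 310903/255626 (S = -262/((-1*(-31)**2)) + 251/(1179 - 913) = -262/((-1*961)) + 251/266 = -262/(-961) + 251*(1/266) = -262*(-1/961) + 251/266 = 262/961 + 251/266 = 310903/255626 ≈ 1.2162)
(345 - 685)*(S + 1737) = (345 - 685)*(310903/255626 + 1737) = -340*444333265/255626 = -75536655050/127813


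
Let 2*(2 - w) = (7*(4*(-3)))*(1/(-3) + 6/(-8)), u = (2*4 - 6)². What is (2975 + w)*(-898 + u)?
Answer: -2620761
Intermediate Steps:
u = 4 (u = (8 - 6)² = 2² = 4)
w = -87/2 (w = 2 - 7*(4*(-3))*(1/(-3) + 6/(-8))/2 = 2 - 7*(-12)*(1*(-⅓) + 6*(-⅛))/2 = 2 - (-42)*(-⅓ - ¾) = 2 - (-42)*(-13)/12 = 2 - ½*91 = 2 - 91/2 = -87/2 ≈ -43.500)
(2975 + w)*(-898 + u) = (2975 - 87/2)*(-898 + 4) = (5863/2)*(-894) = -2620761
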